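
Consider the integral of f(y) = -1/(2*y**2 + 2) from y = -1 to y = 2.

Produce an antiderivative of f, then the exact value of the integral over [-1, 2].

Antiderivative: F(y) = -atan(y)/2; value = -atan(2)/2 - pi/8

A candidate is checked by its d/dy: the result must match f(y).
F(y) = -atan(y)/2 is an antiderivative of f.
Check: d/dy[-atan(y)/2] = -1/(2*y**2 + 2) = f(y).
F(2) = -atan(2)/2; F(-1) = pi/8.
Integral = F(2) - F(-1) = -atan(2)/2 - pi/8.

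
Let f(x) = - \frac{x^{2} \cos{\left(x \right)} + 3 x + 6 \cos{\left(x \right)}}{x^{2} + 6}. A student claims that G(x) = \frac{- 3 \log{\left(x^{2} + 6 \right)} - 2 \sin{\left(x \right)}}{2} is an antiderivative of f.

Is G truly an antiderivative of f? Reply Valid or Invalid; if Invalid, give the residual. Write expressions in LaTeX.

Valid. The derivative of G reproduces f.

d/dx[G] = \frac{- x^{2} \cos{\left(x \right)} - 3 x - 6 \cos{\left(x \right)}}{x^{2} + 6}
This equals f(x) exactly, so the claim holds.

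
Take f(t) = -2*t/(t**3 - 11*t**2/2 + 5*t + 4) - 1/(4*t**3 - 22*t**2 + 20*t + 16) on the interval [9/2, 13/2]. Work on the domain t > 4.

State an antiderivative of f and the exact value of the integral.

Antiderivative: F(t) = -11*log(t - 4)/12 + 17*log(t - 2)/20 + log(t + 1/2)/15; value = -53*log(5/2)/30 - 11*log(2)/12 - log(5)/15 + log(7)/15 + 17*log(9/2)/20

Factor the denominator (2*(t - 4)*(t - 2)*(2*t + 1)) and decompose: f = 2/(15*(2*t + 1)) + 17/(20*(t - 2)) - 11/(12*(t - 4)); each piece integrates to a log, atan, or power term.
F(t) = -11*log(t - 4)/12 + 17*log(t - 2)/20 + log(t + 1/2)/15 is an antiderivative of f.
Check: d/dt[-11*log(t - 4)/12 + 17*log(t - 2)/20 + log(t + 1/2)/15] = (-8*t - 1)/(4*t**3 - 22*t**2 + 20*t + 16), which equals f(t).
F(13/2) = -11*log(5/2)/12 + log(7)/15 + 17*log(9/2)/20; F(9/2) = log(5)/15 + 11*log(2)/12 + 17*log(5/2)/20.
Integral = F(13/2) - F(9/2) = -53*log(5/2)/30 - 11*log(2)/12 - log(5)/15 + log(7)/15 + 17*log(9/2)/20.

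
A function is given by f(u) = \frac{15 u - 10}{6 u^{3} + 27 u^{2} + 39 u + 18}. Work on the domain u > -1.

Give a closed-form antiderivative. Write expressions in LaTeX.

An antiderivative is F(u) = \frac{5 \left(- 5 \log{\left(u + 1 \right)} + 13 \log{\left(u + \frac{3}{2} \right)} - 8 \log{\left(u + 2 \right)}\right)}{3}.

Factor the denominator (3 \left(u + 1\right) \left(u + 2\right) \left(2 u + 3\right)) and decompose: f = \frac{130}{3 \left(2 u + 3\right)} - \frac{40}{3 \left(u + 2\right)} - \frac{25}{3 \left(u + 1\right)}; each piece integrates to a log, atan, or power term.
Check: d/du[\frac{5 \left(- 5 \log{\left(u + 1 \right)} + 13 \log{\left(u + \frac{3}{2} \right)} - 8 \log{\left(u + 2 \right)}\right)}{3}] = \frac{15 u - 10}{6 u^{3} + 27 u^{2} + 39 u + 18} = f(u).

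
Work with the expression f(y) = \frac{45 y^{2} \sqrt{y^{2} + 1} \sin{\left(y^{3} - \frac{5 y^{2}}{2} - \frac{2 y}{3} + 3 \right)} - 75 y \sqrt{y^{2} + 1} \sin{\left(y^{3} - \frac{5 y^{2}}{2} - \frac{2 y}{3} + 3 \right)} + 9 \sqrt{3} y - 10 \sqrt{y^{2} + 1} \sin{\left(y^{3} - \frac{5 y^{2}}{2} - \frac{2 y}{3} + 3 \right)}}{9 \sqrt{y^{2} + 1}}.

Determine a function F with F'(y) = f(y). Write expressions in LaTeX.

An antiderivative is F(y) = - \frac{- 3 \sqrt{3} \sqrt{y^{2} + 1} + 5 \cos{\left(y^{3} - \frac{5 y^{2}}{2} - \frac{2 y}{3} + 3 \right)}}{3}.

For F(y) to be correct the identity F'(y) - f(y) = 0 must hold.
Check: d/dy[- \frac{- 3 \sqrt{3} \sqrt{y^{2} + 1} + 5 \cos{\left(y^{3} - \frac{5 y^{2}}{2} - \frac{2 y}{3} + 3 \right)}}{3}] = \frac{45 y^{2} \sqrt{y^{2} + 1} \sin{\left(y^{3} - \frac{5 y^{2}}{2} - \frac{2 y}{3} + 3 \right)} - 75 y \sqrt{y^{2} + 1} \sin{\left(y^{3} - \frac{5 y^{2}}{2} - \frac{2 y}{3} + 3 \right)} + 9 \sqrt{3} y - 10 \sqrt{y^{2} + 1} \sin{\left(y^{3} - \frac{5 y^{2}}{2} - \frac{2 y}{3} + 3 \right)}}{9 \sqrt{y^{2} + 1}} = f(y).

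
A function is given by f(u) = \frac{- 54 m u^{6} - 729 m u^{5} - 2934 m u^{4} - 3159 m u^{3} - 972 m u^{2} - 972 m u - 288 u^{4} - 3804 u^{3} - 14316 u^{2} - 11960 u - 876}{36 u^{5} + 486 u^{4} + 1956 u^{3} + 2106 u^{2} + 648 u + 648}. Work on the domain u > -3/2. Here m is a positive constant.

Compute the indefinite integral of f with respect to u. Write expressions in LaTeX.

A first test for any F(u): its u-derivative must equal f(u) identically.
Check: d/du[\frac{- 9 m u^{3} - 54 m u^{2} - 24 u \log{\left(2 u + 3 \right)} - 36 u \log{\left(3 u^{2} + 1 \right)} - 144 \log{\left(2 u + 3 \right)} - 216 \log{\left(3 u^{2} + 1 \right)} + 8}{12 u + 72}] = \frac{- 54 m u^{6} - 729 m u^{5} - 2934 m u^{4} - 3159 m u^{3} - 972 m u^{2} - 972 m u - 288 u^{4} - 3804 u^{3} - 14316 u^{2} - 11960 u - 876}{36 u^{5} + 486 u^{4} + 1956 u^{3} + 2106 u^{2} + 648 u + 648} = f(u).

F(u) = \frac{- 9 m u^{3} - 54 m u^{2} - 24 u \log{\left(2 u + 3 \right)} - 36 u \log{\left(3 u^{2} + 1 \right)} - 144 \log{\left(2 u + 3 \right)} - 216 \log{\left(3 u^{2} + 1 \right)} + 8}{12 u + 72} + C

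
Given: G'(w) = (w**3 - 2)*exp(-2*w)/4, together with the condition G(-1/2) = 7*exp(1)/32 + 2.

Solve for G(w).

Recognize the product-rule pattern: G'(w) = u'v + uv' with u = -w**3/8 - 3*w**2/16 - 3*w/16 + 5/32, v = exp(-2*w), so integration by parts undoes it.
A general antiderivative is (-4*w**3 - 6*w**2 - 6*w + 5)*exp(-2*w)/32 + C.
The condition gives C = 7*exp(1)/32 + 2 - (7*exp(1)/32) = 2.
So G(w) = (-4*w**3 - 6*w**2 - 6*w + 5)*exp(-2*w)/32 + 2.
Check: d/dw[(-4*w**3 - 6*w**2 - 6*w + 5)*exp(-2*w)/32 + 2] = (w**3 - 2)*exp(-2*w)/4 = G'(w).

G(w) = (-4*w**3 - 6*w**2 - 6*w + 5)*exp(-2*w)/32 + 2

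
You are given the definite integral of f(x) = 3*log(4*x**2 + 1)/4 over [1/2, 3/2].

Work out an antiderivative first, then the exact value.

Antiderivative: F(x) = 3*(x*log(4*x**2 + 1) - 2*x + atan(2*x))/4; value = -3/2 - 3*pi/16 - 3*log(2)/8 + 3*atan(3)/4 + 9*log(10)/8

Whatever form F(x) takes, F'(x) = f(x) is non-negotiable.
F(x) = 3*(x*log(4*x**2 + 1) - 2*x + atan(2*x))/4 is an antiderivative of f.
Check: d/dx[3*(x*log(4*x**2 + 1) - 2*x + atan(2*x))/4] = 3*log(4*x**2 + 1)/4 = f(x).
F(3/2) = -9/4 + 3*atan(3)/4 + 9*log(10)/8; F(1/2) = -3/4 + 3*log(2)/8 + 3*pi/16.
Integral = F(3/2) - F(1/2) = -3/2 - 3*pi/16 - 3*log(2)/8 + 3*atan(3)/4 + 9*log(10)/8.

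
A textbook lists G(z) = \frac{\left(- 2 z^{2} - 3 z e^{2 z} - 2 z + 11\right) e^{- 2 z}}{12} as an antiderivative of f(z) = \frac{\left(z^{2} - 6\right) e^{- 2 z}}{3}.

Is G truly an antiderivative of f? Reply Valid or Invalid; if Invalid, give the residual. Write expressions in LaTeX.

d/dz[G] = \frac{\left(4 z^{2} - 3 e^{2 z} - 24\right) e^{- 2 z}}{12}
d/dz[G] - f(z) = - \frac{1}{4} != 0.

Invalid: d/dz[G] - f = - \frac{1}{4}, which is not 0.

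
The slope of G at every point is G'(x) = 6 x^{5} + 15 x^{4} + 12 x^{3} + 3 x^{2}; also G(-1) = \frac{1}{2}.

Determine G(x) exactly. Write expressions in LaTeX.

G'(x) matches the chain-rule pattern g'(h)*h' with inner function h(x) = x^{2} + x; substituting u = h(x) collapses the integral.
A general antiderivative is \left(x^{2} + x\right)^{3} + C.
The condition gives C = \frac{1}{2} - (0) = \frac{1}{2}.
So G(x) = x^{6} + 3 x^{5} + 3 x^{4} + x^{3} + \frac{1}{2}.
Check: d/dx[x^{6} + 3 x^{5} + 3 x^{4} + x^{3} + \frac{1}{2}] = 6 x^{5} + 15 x^{4} + 12 x^{3} + 3 x^{2} = G'(x).

G(x) = x^{6} + 3 x^{5} + 3 x^{4} + x^{3} + \frac{1}{2}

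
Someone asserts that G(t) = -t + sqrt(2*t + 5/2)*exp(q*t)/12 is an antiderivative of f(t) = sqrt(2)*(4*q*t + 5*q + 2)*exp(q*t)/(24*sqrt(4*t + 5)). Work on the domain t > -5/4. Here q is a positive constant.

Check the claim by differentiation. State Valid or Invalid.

Invalid: d/dt[G] - f = -1, which is not 0.

d/dt[G] = sqrt(2)*(4*q*t*exp(q*t) + 5*q*exp(q*t) - 12*sqrt(2)*sqrt(4*t + 5) + 2*exp(q*t))/(24*sqrt(4*t + 5))
d/dt[G] - f(t) = -1 != 0.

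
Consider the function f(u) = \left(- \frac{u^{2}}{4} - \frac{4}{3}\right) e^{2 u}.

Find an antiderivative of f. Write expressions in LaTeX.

An antiderivative is F(u) = - \frac{u^{2} e^{2 u}}{8} + \frac{u e^{2 u}}{8} - \frac{35 e^{2 u}}{48}.

f has the shape v'r + vr' for v = - \frac{u^{2}}{8} + \frac{u}{8} - \frac{35}{48} and r = e^{2 u} — it is the derivative of the product v*r.
Check: d/du[- \frac{u^{2} e^{2 u}}{8} + \frac{u e^{2 u}}{8} - \frac{35 e^{2 u}}{48}] = - \frac{u^{2} e^{2 u}}{4} - \frac{4 e^{2 u}}{3}, which equals f(u).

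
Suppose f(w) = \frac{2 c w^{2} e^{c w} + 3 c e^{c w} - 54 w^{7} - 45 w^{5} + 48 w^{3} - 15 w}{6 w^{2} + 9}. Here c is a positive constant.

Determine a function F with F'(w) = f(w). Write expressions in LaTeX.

An antiderivative is F(w) = - \frac{3 w^{6}}{2} + \frac{3 w^{4}}{2} - \frac{w^{2}}{2} + \frac{e^{c w}}{3} - \frac{\log{\left(2 w^{2} + 3 \right)}}{2}.

Any candidate F(w) must reproduce f(w) exactly when differentiated.
Check: d/dw[- \frac{3 w^{6}}{2} + \frac{3 w^{4}}{2} - \frac{w^{2}}{2} + \frac{e^{c w}}{3} - \frac{\log{\left(2 w^{2} + 3 \right)}}{2}] = \frac{2 c w^{2} e^{c w} + 3 c e^{c w} - 54 w^{7} - 45 w^{5} + 48 w^{3} - 15 w}{6 w^{2} + 9} = f(w).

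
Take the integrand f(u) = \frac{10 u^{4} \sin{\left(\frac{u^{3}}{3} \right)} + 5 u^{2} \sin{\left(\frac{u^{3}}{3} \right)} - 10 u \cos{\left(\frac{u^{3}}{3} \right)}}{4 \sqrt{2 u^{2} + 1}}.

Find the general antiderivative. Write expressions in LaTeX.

F(u) = - \frac{5 \sqrt{2 u^{2} + 1} \cos{\left(\frac{u^{3}}{3} \right)}}{4} + C

f has the shape v'r + vr' for v = - \frac{5 \sqrt{2 u^{2} + 1}}{4} and r = \cos{\left(\frac{u^{3}}{3} \right)} — it is the derivative of the product v*r.
Check: d/du[- \frac{5 \sqrt{2 u^{2} + 1} \cos{\left(\frac{u^{3}}{3} \right)}}{4}] = \frac{10 u^{4} \sin{\left(\frac{u^{3}}{3} \right)} + 5 u^{2} \sin{\left(\frac{u^{3}}{3} \right)} - 10 u \cos{\left(\frac{u^{3}}{3} \right)}}{4 \sqrt{2 u^{2} + 1}} = f(u).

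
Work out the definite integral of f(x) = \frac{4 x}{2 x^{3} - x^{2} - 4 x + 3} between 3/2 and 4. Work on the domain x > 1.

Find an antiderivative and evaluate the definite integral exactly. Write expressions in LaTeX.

Antiderivative: F(x) = \frac{4 \left(3 \left(x - 1\right) \log{\left(x - 1 \right)} - 3 \left(x - 1\right) \log{\left(x + \frac{3}{2} \right)} - 5\right)}{25 \left(x - 1\right)}; value = - \frac{12 \log{\left(\frac{11}{2} \right)}}{25} + \frac{12 \log{\left(2 \right)}}{25} + \frac{24 \log{\left(3 \right)}}{25} + \frac{4}{3}

Factor the denominator (\left(x - 1\right)^{2} \left(2 x + 3\right)) and decompose: f = - \frac{24}{25 \left(2 x + 3\right)} + \frac{12}{25 \left(x - 1\right)} + \frac{4}{5 \left(x - 1\right)^{2}}; each piece integrates to a log, atan, or power term.
F(x) = \frac{4 \left(3 \left(x - 1\right) \log{\left(x - 1 \right)} - 3 \left(x - 1\right) \log{\left(x + \frac{3}{2} \right)} - 5\right)}{25 \left(x - 1\right)} is an antiderivative of f.
Check: d/dx[\frac{4 \left(3 \left(x - 1\right) \log{\left(x - 1 \right)} - 3 \left(x - 1\right) \log{\left(x + \frac{3}{2} \right)} - 5\right)}{25 \left(x - 1\right)}] = \frac{4 x}{2 x^{3} - x^{2} - 4 x + 3} = f(x).
F(4) = - \frac{12 \log{\left(\frac{11}{2} \right)}}{25} - \frac{4}{15} + \frac{12 \log{\left(3 \right)}}{25}; F(3/2) = - \frac{8}{5} - \frac{12 \log{\left(3 \right)}}{25} - \frac{12 \log{\left(2 \right)}}{25}.
Integral = F(4) - F(3/2) = - \frac{12 \log{\left(\frac{11}{2} \right)}}{25} + \frac{12 \log{\left(2 \right)}}{25} + \frac{24 \log{\left(3 \right)}}{25} + \frac{4}{3}.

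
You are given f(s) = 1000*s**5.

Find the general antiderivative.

For F(s) to be correct the identity F'(s) - f(s) = 0 must hold.
Check: d/ds[500*s**6/3] = 1000*s**5 = f(s).

F(s) = 500*s**6/3 + C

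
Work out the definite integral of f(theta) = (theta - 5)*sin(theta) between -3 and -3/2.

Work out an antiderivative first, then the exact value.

Whatever form F(theta) takes, F'(theta) = f(theta) is non-negotiable.
F(theta) = -theta*cos(theta) + sin(theta) + 5*cos(theta) is an antiderivative of f.
Check: d/dtheta[-theta*cos(theta) + sin(theta) + 5*cos(theta)] = theta*sin(theta) - 5*sin(theta), which equals f(theta).
F(-3/2) = -sin(3/2) + 13*cos(3/2)/2; F(-3) = 8*cos(3) - sin(3).
Integral = F(-3/2) - F(-3) = -sin(3/2) + sin(3) + 13*cos(3/2)/2 - 8*cos(3).

Antiderivative: F(theta) = -theta*cos(theta) + sin(theta) + 5*cos(theta); value = -sin(3/2) + sin(3) + 13*cos(3/2)/2 - 8*cos(3)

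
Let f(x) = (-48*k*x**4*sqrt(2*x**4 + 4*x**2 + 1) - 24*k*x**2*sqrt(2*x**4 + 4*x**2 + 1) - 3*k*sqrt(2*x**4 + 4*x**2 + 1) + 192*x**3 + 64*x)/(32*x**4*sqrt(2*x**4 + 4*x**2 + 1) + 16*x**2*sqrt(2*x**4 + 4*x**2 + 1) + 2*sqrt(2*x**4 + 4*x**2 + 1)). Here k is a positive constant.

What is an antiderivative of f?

An antiderivative is F(x) = -3*k*x/2 - 4*sqrt(2*x**4 + 4*x**2 + 1)/(2*x**2 + 1/2).

Check any antiderivative F(x) by computing F'(x) and comparing it with f(x).
Check: d/dx[-3*k*x/2 - 4*sqrt(2*x**4 + 4*x**2 + 1)/(2*x**2 + 1/2)] = (-48*k*x**4*sqrt(2*x**4 + 4*x**2 + 1) - 24*k*x**2*sqrt(2*x**4 + 4*x**2 + 1) - 3*k*sqrt(2*x**4 + 4*x**2 + 1) + 192*x**3 + 64*x)/(32*x**4*sqrt(2*x**4 + 4*x**2 + 1) + 16*x**2*sqrt(2*x**4 + 4*x**2 + 1) + 2*sqrt(2*x**4 + 4*x**2 + 1)) = f(x).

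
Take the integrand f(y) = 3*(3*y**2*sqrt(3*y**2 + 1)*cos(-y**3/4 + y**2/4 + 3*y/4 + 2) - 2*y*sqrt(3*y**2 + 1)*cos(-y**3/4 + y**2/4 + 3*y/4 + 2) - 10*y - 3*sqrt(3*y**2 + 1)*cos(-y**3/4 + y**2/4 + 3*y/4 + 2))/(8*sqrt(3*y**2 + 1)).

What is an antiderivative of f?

A first test for any F(y): its y-derivative must equal f(y) identically.
Check: d/dy[-5*sqrt(3*y**2 + 1)/4 - 3*sin(-y**3/4 + y**2/4 + 3*y/4 + 2)/2] = (9*y**2*sqrt(3*y**2 + 1)*cos(-y**3/4 + y**2/4 + 3*y/4 + 2) - 6*y*sqrt(3*y**2 + 1)*cos(-y**3/4 + y**2/4 + 3*y/4 + 2) - 30*y - 9*sqrt(3*y**2 + 1)*cos(-y**3/4 + y**2/4 + 3*y/4 + 2))/(8*sqrt(3*y**2 + 1)), which equals f(y).

An antiderivative is F(y) = -5*sqrt(3*y**2 + 1)/4 - 3*sin(-y**3/4 + y**2/4 + 3*y/4 + 2)/2.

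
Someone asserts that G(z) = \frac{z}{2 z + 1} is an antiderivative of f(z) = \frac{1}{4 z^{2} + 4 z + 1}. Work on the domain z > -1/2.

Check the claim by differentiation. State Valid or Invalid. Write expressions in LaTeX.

d/dz[G] = \frac{1}{4 z^{2} + 4 z + 1}
This equals f(z) exactly, so the claim holds.

Valid - the claim checks out under differentiation.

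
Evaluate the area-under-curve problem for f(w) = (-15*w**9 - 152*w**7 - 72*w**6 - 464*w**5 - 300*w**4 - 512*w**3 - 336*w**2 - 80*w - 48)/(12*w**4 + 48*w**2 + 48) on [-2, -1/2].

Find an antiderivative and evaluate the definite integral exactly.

Antiderivative: F(w) = (-5*w**8 - 56*w**6 - 48*w**5 - 128*w**4 - 120*w**3 - 172*w**2 - 48*w - 264)/(24*w**2 + 48); value = 435611/13824

Any candidate F(w) must reproduce f(w) exactly when differentiated.
F(w) = (-5*w**8 - 56*w**6 - 48*w**5 - 128*w**4 - 120*w**3 - 172*w**2 - 48*w - 264)/(24*w**2 + 48) is an antiderivative of f.
Check: d/dw[(-5*w**8 - 56*w**6 - 48*w**5 - 128*w**4 - 120*w**3 - 172*w**2 - 48*w - 264)/(24*w**2 + 48)] = (-15*w**9 - 152*w**7 - 72*w**6 - 464*w**5 - 300*w**4 - 512*w**3 - 336*w**2 - 80*w - 48)/(12*w**4 + 48*w**2 + 48) = f(w).
F(-1/2) = -70501/13824; F(-2) = -659/18.
Integral = F(-1/2) - F(-2) = 435611/13824.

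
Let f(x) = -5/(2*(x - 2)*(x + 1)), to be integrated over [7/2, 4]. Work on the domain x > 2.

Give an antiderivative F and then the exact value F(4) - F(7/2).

Antiderivative: F(x) = -5*log(x - 2)/6 + 5*log(x + 1)/6; value = -5*log(9/2)/6 - 5*log(2)/6 + 5*log(3/2)/6 + 5*log(5)/6

Factor the denominator (2*(x - 2)*(x + 1)) and decompose: f = 5/(6*(x + 1)) - 5/(6*(x - 2)); each piece integrates to a log, atan, or power term.
F(x) = -5*log(x - 2)/6 + 5*log(x + 1)/6 is an antiderivative of f.
Check: d/dx[-5*log(x - 2)/6 + 5*log(x + 1)/6] = -5/(2*x**2 - 2*x - 4), which equals f(x).
F(4) = -5*log(2)/6 + 5*log(5)/6; F(7/2) = -5*log(3/2)/6 + 5*log(9/2)/6.
Integral = F(4) - F(7/2) = -5*log(9/2)/6 - 5*log(2)/6 + 5*log(3/2)/6 + 5*log(5)/6.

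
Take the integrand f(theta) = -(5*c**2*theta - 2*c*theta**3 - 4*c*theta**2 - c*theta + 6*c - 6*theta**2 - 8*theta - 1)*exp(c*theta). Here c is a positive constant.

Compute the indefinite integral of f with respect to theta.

F(theta) = -5*c*theta*exp(c*theta) + 2*theta**3*exp(c*theta) + 4*theta**2*exp(c*theta) + theta*exp(c*theta) - exp(c*theta) + C

f has the shape u'v + uv' for u = -5*c*theta + 2*theta**3 + 4*theta**2 + theta - 1 and v = exp(c*theta) — it is the derivative of the product u*v.
Check: d/dtheta[-5*c*theta*exp(c*theta) + 2*theta**3*exp(c*theta) + 4*theta**2*exp(c*theta) + theta*exp(c*theta) - exp(c*theta)] = -5*c**2*theta*exp(c*theta) + 2*c*theta**3*exp(c*theta) + 4*c*theta**2*exp(c*theta) + c*theta*exp(c*theta) - 6*c*exp(c*theta) + 6*theta**2*exp(c*theta) + 8*theta*exp(c*theta) + exp(c*theta), which equals f(theta).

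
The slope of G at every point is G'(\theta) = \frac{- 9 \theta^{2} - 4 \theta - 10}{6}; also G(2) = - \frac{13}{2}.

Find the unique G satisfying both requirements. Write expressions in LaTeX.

G(\theta) = - \frac{3 \theta^{3} + 2 \theta^{2} + 10 \theta - 13}{6}

Recover the given G'(\theta) by differentiating a candidate G(\theta); any mismatch rules it out.
A general antiderivative is - \frac{\theta^{3}}{2} - \frac{\theta^{2}}{3} - \frac{5 \theta}{3} + \frac{5}{3} + C.
The condition gives C = - \frac{13}{2} - (-7) = \frac{1}{2}.
So G(\theta) = - \frac{3 \theta^{3} + 2 \theta^{2} + 10 \theta - 13}{6}.
Check: d/d\theta[- \frac{3 \theta^{3} + 2 \theta^{2} + 10 \theta - 13}{6}] = - \frac{3 \theta^{2}}{2} - \frac{2 \theta}{3} - \frac{5}{3}, which equals G'(\theta).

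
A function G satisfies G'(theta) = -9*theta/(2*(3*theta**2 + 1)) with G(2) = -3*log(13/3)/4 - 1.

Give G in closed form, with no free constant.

G(theta) = -3*log(theta**2 + 1/3)/4 - 1

The substitution u = theta**2 + 1/3 works: G'(theta) is exactly (dG/du)*(du/dtheta) for that inner function.
A general antiderivative is -3*log(theta**2 + 1/3)/4 + C.
The condition gives C = -3*log(13/3)/4 - 1 - (-3*log(13/3)/4) = -1.
So G(theta) = -3*log(theta**2 + 1/3)/4 - 1.
Check: d/dtheta[-3*log(theta**2 + 1/3)/4 - 1] = -9*theta/(6*theta**2 + 2), which equals G'(theta).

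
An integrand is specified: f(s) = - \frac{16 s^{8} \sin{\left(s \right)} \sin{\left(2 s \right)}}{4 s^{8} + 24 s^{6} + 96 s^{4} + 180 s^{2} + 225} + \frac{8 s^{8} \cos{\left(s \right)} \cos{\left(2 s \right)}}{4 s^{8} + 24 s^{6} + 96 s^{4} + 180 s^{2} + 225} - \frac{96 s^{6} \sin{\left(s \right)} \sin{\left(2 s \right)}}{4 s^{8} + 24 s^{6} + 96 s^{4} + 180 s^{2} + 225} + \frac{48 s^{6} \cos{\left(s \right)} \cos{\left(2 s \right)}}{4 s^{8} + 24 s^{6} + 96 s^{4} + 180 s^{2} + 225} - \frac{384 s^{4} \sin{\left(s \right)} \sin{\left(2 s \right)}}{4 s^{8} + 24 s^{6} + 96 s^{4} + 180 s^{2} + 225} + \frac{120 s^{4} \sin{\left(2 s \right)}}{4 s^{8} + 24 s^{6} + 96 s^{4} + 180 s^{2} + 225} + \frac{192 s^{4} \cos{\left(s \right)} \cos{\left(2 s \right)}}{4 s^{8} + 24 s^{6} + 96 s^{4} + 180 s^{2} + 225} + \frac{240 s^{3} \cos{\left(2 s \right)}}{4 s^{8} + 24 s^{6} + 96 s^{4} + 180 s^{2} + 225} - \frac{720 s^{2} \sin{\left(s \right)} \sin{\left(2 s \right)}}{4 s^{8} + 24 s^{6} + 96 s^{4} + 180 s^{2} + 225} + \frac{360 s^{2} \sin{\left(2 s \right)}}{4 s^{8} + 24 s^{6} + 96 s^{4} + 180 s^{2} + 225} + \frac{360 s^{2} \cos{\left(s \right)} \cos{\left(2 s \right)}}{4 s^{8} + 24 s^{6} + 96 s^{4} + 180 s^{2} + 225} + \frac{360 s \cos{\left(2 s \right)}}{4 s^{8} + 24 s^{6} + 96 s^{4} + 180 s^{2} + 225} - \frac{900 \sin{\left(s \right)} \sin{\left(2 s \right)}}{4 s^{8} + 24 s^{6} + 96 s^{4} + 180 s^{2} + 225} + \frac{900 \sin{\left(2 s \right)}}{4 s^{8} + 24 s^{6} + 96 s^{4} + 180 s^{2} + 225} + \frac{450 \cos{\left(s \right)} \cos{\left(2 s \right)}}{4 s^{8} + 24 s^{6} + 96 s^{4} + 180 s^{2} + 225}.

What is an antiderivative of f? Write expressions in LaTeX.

Recognize the product-rule pattern: f = u'v + uv' with u = 2 \sin{\left(s \right)} - \frac{5}{\frac{s^{4}}{3} + s^{2} + \frac{5}{2}}, v = \cos{\left(2 s \right)}, so integration by parts undoes it.
Check: d/ds[2 \left(\sin{\left(s \right)} - \frac{5}{2 \left(\frac{s^{4}}{3} + s^{2} + \frac{5}{2}\right)}\right) \cos{\left(2 s \right)}] = \frac{- 16 s^{8} \sin{\left(s \right)} \sin{\left(2 s \right)} + 8 s^{8} \cos{\left(s \right)} \cos{\left(2 s \right)} - 96 s^{6} \sin{\left(s \right)} \sin{\left(2 s \right)} + 48 s^{6} \cos{\left(s \right)} \cos{\left(2 s \right)} - 384 s^{4} \sin{\left(s \right)} \sin{\left(2 s \right)} + 120 s^{4} \sin{\left(2 s \right)} + 192 s^{4} \cos{\left(s \right)} \cos{\left(2 s \right)} + 240 s^{3} \cos{\left(2 s \right)} - 720 s^{2} \sin{\left(s \right)} \sin{\left(2 s \right)} + 360 s^{2} \sin{\left(2 s \right)} + 360 s^{2} \cos{\left(s \right)} \cos{\left(2 s \right)} + 360 s \cos{\left(2 s \right)} - 900 \sin{\left(s \right)} \sin{\left(2 s \right)} + 900 \sin{\left(2 s \right)} + 450 \cos{\left(s \right)} \cos{\left(2 s \right)}}{4 s^{8} + 24 s^{6} + 96 s^{4} + 180 s^{2} + 225}, which equals f(s).

An antiderivative is F(s) = 2 \left(\sin{\left(s \right)} - \frac{5}{2 \left(\frac{s^{4}}{3} + s^{2} + \frac{5}{2}\right)}\right) \cos{\left(2 s \right)}.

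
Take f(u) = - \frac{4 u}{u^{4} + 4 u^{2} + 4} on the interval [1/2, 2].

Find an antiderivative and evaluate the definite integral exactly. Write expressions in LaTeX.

f matches the chain-rule pattern g'(h)*h' with inner function h(u) = \frac{u^{2}}{2} + 1; substituting w = h(u) collapses the integral.
F(u) = \frac{2}{u^{2} + 2} is an antiderivative of f.
Check: d/du[\frac{2}{u^{2} + 2}] = - \frac{4 u}{u^{4} + 4 u^{2} + 4} = f(u).
F(2) = \frac{1}{3}; F(1/2) = \frac{8}{9}.
Integral = F(2) - F(1/2) = - \frac{5}{9}.

Antiderivative: F(u) = \frac{2}{u^{2} + 2}; value = - \frac{5}{9}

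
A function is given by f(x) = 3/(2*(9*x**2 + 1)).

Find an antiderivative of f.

Since d/dx undoes antidifferentiation here, F'(x) = f(x) is required of F(x).
Check: d/dx[atan(3*x)/2] = 3/(18*x**2 + 2), which equals f(x).

An antiderivative is F(x) = atan(3*x)/2.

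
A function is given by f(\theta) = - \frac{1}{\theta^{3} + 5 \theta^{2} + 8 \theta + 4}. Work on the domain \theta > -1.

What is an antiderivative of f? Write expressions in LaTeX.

An antiderivative is F(\theta) = \frac{- \left(\theta + 2\right) \log{\left(\theta + 1 \right)} + \left(\theta + 2\right) \log{\left(\theta + 2 \right)} - 1}{\theta + 2}.

Factor the denominator (\left(\theta + 1\right) \left(\theta + 2\right)^{2}) and decompose: f = \frac{1}{\theta + 2} + \frac{1}{\left(\theta + 2\right)^{2}} - \frac{1}{\theta + 1}; each piece integrates to a log, atan, or power term.
Check: d/d\theta[\frac{- \left(\theta + 2\right) \log{\left(\theta + 1 \right)} + \left(\theta + 2\right) \log{\left(\theta + 2 \right)} - 1}{\theta + 2}] = - \frac{1}{\theta^{3} + 5 \theta^{2} + 8 \theta + 4} = f(\theta).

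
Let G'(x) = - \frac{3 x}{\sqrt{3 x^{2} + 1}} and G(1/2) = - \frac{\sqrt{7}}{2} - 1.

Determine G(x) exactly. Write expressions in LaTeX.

G(x) = - \sqrt{3 x^{2} + 1} - 1

G'(x) matches the chain-rule pattern g'(h)*h' with inner function h(x) = 3 x^{2} + 1; substituting u = h(x) collapses the integral.
A general antiderivative is - \sqrt{3 x^{2} + 1} + C.
The condition gives C = - \frac{\sqrt{7}}{2} - 1 - (- \frac{\sqrt{7}}{2}) = -1.
So G(x) = - \sqrt{3 x^{2} + 1} - 1.
Check: d/dx[- \sqrt{3 x^{2} + 1} - 1] = - \frac{3 x}{\sqrt{3 x^{2} + 1}} = G'(x).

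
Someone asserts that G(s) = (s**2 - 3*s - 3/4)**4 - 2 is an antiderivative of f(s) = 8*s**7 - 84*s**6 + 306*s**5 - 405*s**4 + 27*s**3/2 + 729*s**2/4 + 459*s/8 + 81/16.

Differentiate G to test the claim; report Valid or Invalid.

Valid - differentiating G returns exactly f.

d/ds[G] = 8*s**7 - 84*s**6 + 306*s**5 - 405*s**4 + 27*s**3/2 + 729*s**2/4 + 459*s/8 + 81/16
This equals f(s) exactly, so the claim holds.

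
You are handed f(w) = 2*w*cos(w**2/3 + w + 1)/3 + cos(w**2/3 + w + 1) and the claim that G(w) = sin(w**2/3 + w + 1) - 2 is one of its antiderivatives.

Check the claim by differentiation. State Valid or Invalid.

d/dw[G] = 2*w*cos(w**2/3 + w + 1)/3 + cos(w**2/3 + w + 1)
This equals f(w) exactly, so the claim holds.

Valid. The derivative of G reproduces f.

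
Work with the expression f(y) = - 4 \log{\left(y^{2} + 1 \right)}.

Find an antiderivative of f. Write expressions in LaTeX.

An antiderivative is F(y) = - 4 y \log{\left(y^{2} + 1 \right)} + 8 y - 8 \operatorname{atan}{\left(y \right)}.

Whatever form F(y) takes, F'(y) = f(y) is non-negotiable.
Check: d/dy[- 4 y \log{\left(y^{2} + 1 \right)} + 8 y - 8 \operatorname{atan}{\left(y \right)}] = - 4 \log{\left(y^{2} + 1 \right)} = f(y).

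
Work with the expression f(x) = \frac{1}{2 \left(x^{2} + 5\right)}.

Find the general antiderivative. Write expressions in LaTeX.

F(x) = \frac{\sqrt{5} \operatorname{atan}{\left(\frac{\sqrt{5} x}{5} \right)}}{10} + C

A candidate is checked by its d/dx: the result must match f(x).
Check: d/dx[\frac{\sqrt{5} \operatorname{atan}{\left(\frac{\sqrt{5} x}{5} \right)}}{10}] = \frac{1}{2 x^{2} + 10}, which equals f(x).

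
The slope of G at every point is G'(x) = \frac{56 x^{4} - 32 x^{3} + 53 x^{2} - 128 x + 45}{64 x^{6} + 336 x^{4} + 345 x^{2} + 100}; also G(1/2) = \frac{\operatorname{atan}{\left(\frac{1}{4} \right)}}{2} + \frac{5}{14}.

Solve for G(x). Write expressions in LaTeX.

Since d/dx undoes antidifferentiation here, G(x) must give back the stated G'(x).
A general antiderivative is \frac{\frac{x}{2} + 1}{4 x^{2} + \frac{5}{2}} + \frac{\operatorname{atan}{\left(\frac{x}{2} \right)}}{2} + C.
The condition gives C = \frac{\operatorname{atan}{\left(\frac{1}{4} \right)}}{2} + \frac{5}{14} - (\frac{\operatorname{atan}{\left(\frac{1}{4} \right)}}{2} + \frac{5}{14}) = 0.
So G(x) = \frac{2 x + \left(8 x^{2} + 5\right) \operatorname{atan}{\left(\frac{x}{2} \right)} + 4}{2 \left(8 x^{2} + 5\right)}.
Check: d/dx[\frac{2 x + \left(8 x^{2} + 5\right) \operatorname{atan}{\left(\frac{x}{2} \right)} + 4}{2 \left(8 x^{2} + 5\right)}] = \frac{56 x^{4} - 32 x^{3} + 53 x^{2} - 128 x + 45}{64 x^{6} + 336 x^{4} + 345 x^{2} + 100} = G'(x).

G(x) = \frac{2 x + \left(8 x^{2} + 5\right) \operatorname{atan}{\left(\frac{x}{2} \right)} + 4}{2 \left(8 x^{2} + 5\right)}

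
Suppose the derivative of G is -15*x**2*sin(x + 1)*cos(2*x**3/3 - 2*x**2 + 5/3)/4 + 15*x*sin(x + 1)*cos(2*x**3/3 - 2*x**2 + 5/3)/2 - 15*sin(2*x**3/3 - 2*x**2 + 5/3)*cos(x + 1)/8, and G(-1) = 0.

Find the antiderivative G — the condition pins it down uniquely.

G(x) = -15*sin(x + 1)*sin(2*x**3/3 - 2*x**2 + 5/3)/8

G'(x) has the shape u'v + uv' for u = -15*sin(x + 1)/8 and v = sin(2*x**3/3 - 2*x**2 + 5/3) — it is the derivative of the product u*v.
A general antiderivative is -15*sin(x + 1)*sin(2*x**3/3 - 2*x**2 + 5/3)/8 + C.
The condition gives C = 0 - (0) = 0.
So G(x) = -15*sin(x + 1)*sin(2*x**3/3 - 2*x**2 + 5/3)/8.
Check: d/dx[-15*sin(x + 1)*sin(2*x**3/3 - 2*x**2 + 5/3)/8] = -15*x**2*sin(x + 1)*cos(2*x**3/3 - 2*x**2 + 5/3)/4 + 15*x*sin(x + 1)*cos(2*x**3/3 - 2*x**2 + 5/3)/2 - 15*sin(2*x**3/3 - 2*x**2 + 5/3)*cos(x + 1)/8 = G'(x).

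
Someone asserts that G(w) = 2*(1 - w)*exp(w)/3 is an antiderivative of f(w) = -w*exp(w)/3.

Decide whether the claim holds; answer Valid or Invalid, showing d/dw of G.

Invalid: d/dw[G] - f = -w*exp(w)/3, which is not 0.

d/dw[G] = -2*w*exp(w)/3
d/dw[G] - f(w) = -w*exp(w)/3 != 0.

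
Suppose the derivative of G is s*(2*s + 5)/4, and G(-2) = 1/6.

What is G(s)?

G(s) = s**3/6 + 5*s**2/8 - 1

Recover the given G'(s) by differentiating a candidate G(s); any mismatch rules it out.
A general antiderivative is s**3/6 + 5*s**2/8 + C.
The condition gives C = 1/6 - (7/6) = -1.
So G(s) = s**3/6 + 5*s**2/8 - 1.
Check: d/ds[s**3/6 + 5*s**2/8 - 1] = s**2/2 + 5*s/4, which equals G'(s).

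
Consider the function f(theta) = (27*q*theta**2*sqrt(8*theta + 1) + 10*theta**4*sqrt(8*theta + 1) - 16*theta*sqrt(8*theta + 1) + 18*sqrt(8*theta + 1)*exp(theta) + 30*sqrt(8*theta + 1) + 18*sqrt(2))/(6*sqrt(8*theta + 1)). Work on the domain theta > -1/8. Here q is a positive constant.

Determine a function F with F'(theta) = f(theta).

An antiderivative is F(theta) = (18*q*theta**3 + 4*theta**5 - 16*theta**2 + 60*theta + 9*sqrt(2)*sqrt(8*theta + 1) + 36*exp(theta) + 3)/12.

Since d/dtheta undoes antidifferentiation here, F'(theta) = f(theta) is required of F(theta).
Check: d/dtheta[(18*q*theta**3 + 4*theta**5 - 16*theta**2 + 60*theta + 9*sqrt(2)*sqrt(8*theta + 1) + 36*exp(theta) + 3)/12] = (27*q*theta**2*sqrt(8*theta + 1) + 10*theta**4*sqrt(8*theta + 1) - 16*theta*sqrt(8*theta + 1) + 18*sqrt(8*theta + 1)*exp(theta) + 30*sqrt(8*theta + 1) + 18*sqrt(2))/(6*sqrt(8*theta + 1)) = f(theta).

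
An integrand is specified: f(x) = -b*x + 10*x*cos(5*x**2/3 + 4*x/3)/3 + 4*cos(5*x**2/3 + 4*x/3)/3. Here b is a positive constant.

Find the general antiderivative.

F(x) = -(b*x**2 - 2*sin(5*x**2/3 + 4*x/3))/2 + C

The integrand splits into summands that can be handled one at a time.
Check: d/dx[-(b*x**2 - 2*sin(5*x**2/3 + 4*x/3))/2] = -b*x + 10*x*cos(5*x**2/3 + 4*x/3)/3 + 4*cos(5*x**2/3 + 4*x/3)/3 = f(x).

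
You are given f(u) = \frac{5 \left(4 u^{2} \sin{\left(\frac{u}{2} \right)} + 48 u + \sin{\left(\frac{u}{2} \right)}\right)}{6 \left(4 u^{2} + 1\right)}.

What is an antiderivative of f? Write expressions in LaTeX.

Since d/du undoes antidifferentiation here, F'(u) = f(u) is required of F(u).
Check: d/du[5 \log{\left(4 u^{2} + 1 \right)} - \frac{5 \cos{\left(\frac{u}{2} \right)}}{3}] = \frac{20 u^{2} \sin{\left(\frac{u}{2} \right)} + 240 u + 5 \sin{\left(\frac{u}{2} \right)}}{24 u^{2} + 6}, which equals f(u).

An antiderivative is F(u) = 5 \log{\left(4 u^{2} + 1 \right)} - \frac{5 \cos{\left(\frac{u}{2} \right)}}{3}.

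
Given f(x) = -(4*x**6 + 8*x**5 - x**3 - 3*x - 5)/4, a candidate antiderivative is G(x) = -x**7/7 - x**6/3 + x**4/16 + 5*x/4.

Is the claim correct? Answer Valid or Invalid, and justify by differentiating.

Invalid: d/dx[G] - f = -3*x/4, which is not 0.

d/dx[G] = -x**6 - 2*x**5 + x**3/4 + 5/4
d/dx[G] - f(x) = -3*x/4 != 0.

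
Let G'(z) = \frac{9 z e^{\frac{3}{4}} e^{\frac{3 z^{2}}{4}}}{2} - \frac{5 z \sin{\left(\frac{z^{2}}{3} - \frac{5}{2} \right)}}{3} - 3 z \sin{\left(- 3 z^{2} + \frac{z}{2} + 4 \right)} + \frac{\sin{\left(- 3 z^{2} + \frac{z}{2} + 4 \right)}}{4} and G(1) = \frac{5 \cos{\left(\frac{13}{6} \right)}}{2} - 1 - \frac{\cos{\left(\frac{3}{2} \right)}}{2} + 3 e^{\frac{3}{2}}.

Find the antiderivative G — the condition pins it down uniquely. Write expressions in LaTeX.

Integrate term by term and add the pieces.
A general antiderivative is 3 e^{\frac{3 z^{2}}{4} + \frac{3}{4}} + \frac{5 \cos{\left(\frac{z^{2}}{3} - \frac{5}{2} \right)}}{2} - \frac{\cos{\left(- 3 z^{2} + \frac{z}{2} + 4 \right)}}{2} + C.
The condition gives C = \frac{5 \cos{\left(\frac{13}{6} \right)}}{2} - 1 - \frac{\cos{\left(\frac{3}{2} \right)}}{2} + 3 e^{\frac{3}{2}} - (\frac{5 \cos{\left(\frac{13}{6} \right)}}{2} - \frac{\cos{\left(\frac{3}{2} \right)}}{2} + 3 e^{\frac{3}{2}}) = -1.
So G(z) = \frac{6 e^{\frac{3 z^{2}}{4} + \frac{3}{4}} + 5 \cos{\left(\frac{z^{2}}{3} - \frac{5}{2} \right)} - \cos{\left(- 3 z^{2} + \frac{z}{2} + 4 \right)} - 2}{2}.
Check: d/dz[\frac{6 e^{\frac{3 z^{2}}{4} + \frac{3}{4}} + 5 \cos{\left(\frac{z^{2}}{3} - \frac{5}{2} \right)} - \cos{\left(- 3 z^{2} + \frac{z}{2} + 4 \right)} - 2}{2}] = \frac{9 z e^{\frac{3}{4}} e^{\frac{3 z^{2}}{4}}}{2} - \frac{5 z \sin{\left(\frac{z^{2}}{3} - \frac{5}{2} \right)}}{3} - 3 z \sin{\left(- 3 z^{2} + \frac{z}{2} + 4 \right)} + \frac{\sin{\left(- 3 z^{2} + \frac{z}{2} + 4 \right)}}{4} = G'(z).

G(z) = \frac{6 e^{\frac{3 z^{2}}{4} + \frac{3}{4}} + 5 \cos{\left(\frac{z^{2}}{3} - \frac{5}{2} \right)} - \cos{\left(- 3 z^{2} + \frac{z}{2} + 4 \right)} - 2}{2}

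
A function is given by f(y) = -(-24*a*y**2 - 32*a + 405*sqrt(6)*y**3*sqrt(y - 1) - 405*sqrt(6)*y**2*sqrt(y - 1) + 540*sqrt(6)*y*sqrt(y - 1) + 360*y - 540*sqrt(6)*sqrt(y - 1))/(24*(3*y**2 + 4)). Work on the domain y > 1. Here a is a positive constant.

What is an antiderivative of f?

A candidate is checked by its d/dy: the result must match f(y).
Check: d/dy[(4*a*y - 27*sqrt(6)*(y - 1)**(5/2) - 30*log(3*y**2 + 4))/12] = (24*a*y**2 + 32*a - 405*sqrt(6)*y**3*sqrt(y - 1) + 405*sqrt(6)*y**2*sqrt(y - 1) - 540*sqrt(6)*y*sqrt(y - 1) - 360*y + 540*sqrt(6)*sqrt(y - 1))/(72*y**2 + 96), which equals f(y).

An antiderivative is F(y) = (4*a*y - 27*sqrt(6)*(y - 1)**(5/2) - 30*log(3*y**2 + 4))/12.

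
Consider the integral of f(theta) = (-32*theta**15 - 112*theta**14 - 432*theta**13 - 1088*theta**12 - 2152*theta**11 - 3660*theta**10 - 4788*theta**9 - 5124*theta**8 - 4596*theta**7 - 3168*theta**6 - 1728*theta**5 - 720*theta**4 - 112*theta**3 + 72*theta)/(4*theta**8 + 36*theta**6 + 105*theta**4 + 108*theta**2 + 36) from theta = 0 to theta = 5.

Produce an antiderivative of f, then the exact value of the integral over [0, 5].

Recover f(theta) by differentiating a candidate F(theta); any mismatch rules it out.
F(theta) = -(2*theta**12 + 8*theta**11 + 21*theta**10 + 44*theta**9 + 62*theta**8 + 60*theta**7 + 45*theta**6 + 24*theta**5 + 6*theta**4 + 4)/(2*theta**4 + 9*theta**2 + 6) is an antiderivative of f.
Check: d/dtheta[-(2*theta**12 + 8*theta**11 + 21*theta**10 + 44*theta**9 + 62*theta**8 + 60*theta**7 + 45*theta**6 + 24*theta**5 + 6*theta**4 + 4)/(2*theta**4 + 9*theta**2 + 6)] = (-32*theta**15 - 112*theta**14 - 432*theta**13 - 1088*theta**12 - 2152*theta**11 - 3660*theta**10 - 4788*theta**9 - 5124*theta**8 - 4596*theta**7 - 3168*theta**6 - 1728*theta**5 - 720*theta**4 - 112*theta**3 + 72*theta)/(4*theta**8 + 36*theta**6 + 105*theta**4 + 108*theta**2 + 36) = f(theta).
F(5) = -1199610004/1481; F(0) = -2/3.
Integral = F(5) - F(0) = -3598827050/4443.

Antiderivative: F(theta) = -(2*theta**12 + 8*theta**11 + 21*theta**10 + 44*theta**9 + 62*theta**8 + 60*theta**7 + 45*theta**6 + 24*theta**5 + 6*theta**4 + 4)/(2*theta**4 + 9*theta**2 + 6); value = -3598827050/4443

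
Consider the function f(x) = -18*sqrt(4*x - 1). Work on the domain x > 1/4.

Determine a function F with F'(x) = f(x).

An antiderivative is F(x) = -3*(4*x - 1)**(3/2).

For F(x) to be correct the identity F'(x) - f(x) = 0 must hold.
Check: d/dx[-3*(4*x - 1)**(3/2)] = -18*sqrt(4*x - 1) = f(x).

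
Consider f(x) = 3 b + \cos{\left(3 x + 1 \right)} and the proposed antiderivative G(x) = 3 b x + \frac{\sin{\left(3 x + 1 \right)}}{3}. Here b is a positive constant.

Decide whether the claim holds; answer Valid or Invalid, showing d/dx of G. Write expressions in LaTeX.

Valid - differentiating G returns exactly f.

d/dx[G] = 3 b + \cos{\left(3 x + 1 \right)}
This equals f(x) exactly, so the claim holds.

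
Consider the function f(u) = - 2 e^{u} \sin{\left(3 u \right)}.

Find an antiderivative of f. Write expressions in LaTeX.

A first test for any F(u): its u-derivative must equal f(u) identically.
Check: d/du[- \frac{e^{u} \sin{\left(3 u \right)}}{5} + \frac{3 e^{u} \cos{\left(3 u \right)}}{5}] = - 2 e^{u} \sin{\left(3 u \right)} = f(u).

An antiderivative is F(u) = - \frac{e^{u} \sin{\left(3 u \right)}}{5} + \frac{3 e^{u} \cos{\left(3 u \right)}}{5}.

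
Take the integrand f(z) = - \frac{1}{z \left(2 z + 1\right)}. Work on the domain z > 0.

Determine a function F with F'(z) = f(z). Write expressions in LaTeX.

An antiderivative is F(z) = - \log{\left(z \right)} + \log{\left(z + \frac{1}{2} \right)}.

The denominator factors as z \left(2 z + 1\right); partial fractions split f into directly integrable pieces: \frac{2}{2 z + 1} - \frac{1}{z}.
Check: d/dz[- \log{\left(z \right)} + \log{\left(z + \frac{1}{2} \right)}] = - \frac{1}{2 z^{2} + z}, which equals f(z).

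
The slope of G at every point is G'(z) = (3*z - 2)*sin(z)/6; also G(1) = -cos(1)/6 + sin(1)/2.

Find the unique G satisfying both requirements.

G(z) = -z*cos(z)/2 + sin(z)/2 + cos(z)/3

A first test for any G(z): its z-derivative must equal the given G'(z).
A general antiderivative is -z*cos(z)/2 + sin(z)/2 + cos(z)/3 + C.
The condition gives C = -cos(1)/6 + sin(1)/2 - (-cos(1)/6 + sin(1)/2) = 0.
So G(z) = -z*cos(z)/2 + sin(z)/2 + cos(z)/3.
Check: d/dz[-z*cos(z)/2 + sin(z)/2 + cos(z)/3] = z*sin(z)/2 - sin(z)/3, which equals G'(z).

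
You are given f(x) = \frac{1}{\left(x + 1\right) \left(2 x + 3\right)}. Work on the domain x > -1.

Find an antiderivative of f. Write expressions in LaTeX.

An antiderivative is F(x) = \log{\left(x + 1 \right)} - \log{\left(x + \frac{3}{2} \right)}.

The denominator factors as \left(x + 1\right) \left(2 x + 3\right); partial fractions split f into directly integrable pieces: - \frac{2}{2 x + 3} + \frac{1}{x + 1}.
Check: d/dx[\log{\left(x + 1 \right)} - \log{\left(x + \frac{3}{2} \right)}] = \frac{1}{2 x^{2} + 5 x + 3}, which equals f(x).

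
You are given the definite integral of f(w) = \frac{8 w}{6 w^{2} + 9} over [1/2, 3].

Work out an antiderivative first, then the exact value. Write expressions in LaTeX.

f matches the chain-rule pattern g'(h)*h' with inner function h(w) = 2 w^{2} + 3; substituting u = h(w) collapses the integral.
F(w) = \frac{2 \log{\left(2 w^{2} + 3 \right)}}{3} is an antiderivative of f.
Check: d/dw[\frac{2 \log{\left(2 w^{2} + 3 \right)}}{3}] = \frac{8 w}{6 w^{2} + 9} = f(w).
F(3) = \frac{2 \log{\left(21 \right)}}{3}; F(1/2) = \frac{2 \log{\left(\frac{7}{2} \right)}}{3}.
Integral = F(3) - F(1/2) = - \frac{2 \log{\left(\frac{7}{2} \right)}}{3} + \frac{2 \log{\left(21 \right)}}{3}.

Antiderivative: F(w) = \frac{2 \log{\left(2 w^{2} + 3 \right)}}{3}; value = - \frac{2 \log{\left(\frac{7}{2} \right)}}{3} + \frac{2 \log{\left(21 \right)}}{3}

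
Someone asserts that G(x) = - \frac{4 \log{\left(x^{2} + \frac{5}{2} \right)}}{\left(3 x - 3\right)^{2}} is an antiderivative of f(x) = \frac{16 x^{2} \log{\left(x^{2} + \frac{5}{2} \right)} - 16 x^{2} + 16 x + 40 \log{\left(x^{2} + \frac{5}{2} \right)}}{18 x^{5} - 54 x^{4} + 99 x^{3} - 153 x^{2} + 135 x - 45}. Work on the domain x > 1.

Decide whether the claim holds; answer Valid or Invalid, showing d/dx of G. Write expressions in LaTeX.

Valid. The derivative of G reproduces f.

d/dx[G] = \frac{16 x^{2} \log{\left(x^{2} + \frac{5}{2} \right)} - 16 x^{2} + 16 x + 40 \log{\left(x^{2} + \frac{5}{2} \right)}}{18 x^{5} - 54 x^{4} + 99 x^{3} - 153 x^{2} + 135 x - 45}
This equals f(x) exactly, so the claim holds.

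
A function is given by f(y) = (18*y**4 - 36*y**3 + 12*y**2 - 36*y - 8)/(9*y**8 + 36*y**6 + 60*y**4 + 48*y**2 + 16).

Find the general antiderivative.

Recognize the product-rule pattern: f = u'v + uv' with u = 1/(y**4 + 2*y**2 + 4/3), v = 1 - 2*y/3, so integration by parts undoes it.
Check: d/dy[-2*y/(3*y**4 + 6*y**2 + 4) + 1/(y**4 + 2*y**2 + 4/3)] = (18*y**4 - 36*y**3 + 12*y**2 - 36*y - 8)/(9*y**8 + 36*y**6 + 60*y**4 + 48*y**2 + 16) = f(y).

F(y) = -2*y/(3*y**4 + 6*y**2 + 4) + 1/(y**4 + 2*y**2 + 4/3) + C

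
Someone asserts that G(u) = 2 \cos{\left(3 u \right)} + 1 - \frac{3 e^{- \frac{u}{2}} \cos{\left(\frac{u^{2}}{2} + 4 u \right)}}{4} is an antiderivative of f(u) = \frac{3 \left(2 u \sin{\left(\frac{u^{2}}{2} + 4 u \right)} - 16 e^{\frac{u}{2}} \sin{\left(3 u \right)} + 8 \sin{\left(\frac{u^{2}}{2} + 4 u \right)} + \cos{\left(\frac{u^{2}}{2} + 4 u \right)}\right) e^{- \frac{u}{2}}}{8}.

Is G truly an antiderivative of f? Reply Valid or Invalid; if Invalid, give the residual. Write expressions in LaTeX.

d/du[G] = \frac{\left(6 u \sin{\left(\frac{u^{2}}{2} + 4 u \right)} - 48 e^{\frac{u}{2}} \sin{\left(3 u \right)} + 24 \sin{\left(\frac{u^{2}}{2} + 4 u \right)} + 3 \cos{\left(\frac{u^{2}}{2} + 4 u \right)}\right) e^{- \frac{u}{2}}}{8}
This equals f(u) exactly, so the claim holds.

Valid: G'(u) = f(u).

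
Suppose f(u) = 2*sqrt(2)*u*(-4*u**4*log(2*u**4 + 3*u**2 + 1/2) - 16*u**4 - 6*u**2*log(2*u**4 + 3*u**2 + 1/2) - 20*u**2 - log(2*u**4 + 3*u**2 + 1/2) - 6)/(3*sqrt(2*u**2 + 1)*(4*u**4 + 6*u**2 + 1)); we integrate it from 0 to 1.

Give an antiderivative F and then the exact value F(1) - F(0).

f has the shape v'r + vr' for v = -sqrt(4*u**2 + 2)/3 and r = log(2*u**4 + 3*u**2 + 1/2) — it is the derivative of the product v*r.
F(u) = -sqrt(2)*sqrt(2*u**2 + 1)*log(2*u**4 + 3*u**2 + 1/2)/3 is an antiderivative of f.
Check: d/du[-sqrt(2)*sqrt(2*u**2 + 1)*log(2*u**4 + 3*u**2 + 1/2)/3] = (-8*sqrt(2)*u**5*log(2*u**4 + 3*u**2 + 1/2) - 32*sqrt(2)*u**5 - 12*sqrt(2)*u**3*log(2*u**4 + 3*u**2 + 1/2) - 40*sqrt(2)*u**3 - 2*sqrt(2)*u*log(2*u**4 + 3*u**2 + 1/2) - 12*sqrt(2)*u)/(12*u**4*sqrt(2*u**2 + 1) + 18*u**2*sqrt(2*u**2 + 1) + 3*sqrt(2*u**2 + 1)), which equals f(u).
F(1) = -sqrt(6)*log(11/2)/3; F(0) = sqrt(2)*log(2)/3.
Integral = F(1) - F(0) = -sqrt(6)*log(11/2)/3 - sqrt(2)*log(2)/3.

Antiderivative: F(u) = -sqrt(2)*sqrt(2*u**2 + 1)*log(2*u**4 + 3*u**2 + 1/2)/3; value = -sqrt(6)*log(11/2)/3 - sqrt(2)*log(2)/3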